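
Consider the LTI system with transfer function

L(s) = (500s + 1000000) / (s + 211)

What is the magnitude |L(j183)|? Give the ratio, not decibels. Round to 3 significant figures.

3.60e+03

Substitute s = j183:
Numerator: 500(j183) + 1000000 = 1000000 + j91500
Denominator: (j183) + 211 = 211 + j183
|N| = √(1000000² + 91500²) ≈ 1.0042e+06, ∠N ≈ 5.23°
|D| = √(211² + 183²) ≈ 279.3, ∠D ≈ 40.94°
|L| = 1.0042e+06 / 279.3 ≈ 3595.4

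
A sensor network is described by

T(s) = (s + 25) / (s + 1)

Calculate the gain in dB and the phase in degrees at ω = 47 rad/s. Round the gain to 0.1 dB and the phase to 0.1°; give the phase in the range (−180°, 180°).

1.1 dB, -26.8°

At s = jω = j47:
zero (s+25): 25 + j47 → |·| = √(25²+47²) = √2834 ≈ 53.235, ∠ = arctan(47/25) ≈ 61.99°
pole (s+1): 1 + j47 → |·| = √(1²+47²) = √2210 ≈ 47.011, ∠ = arctan(47/1) ≈ 88.78°
|T| = 1 · 53.235 / 47.011 ≈ 1.1324
Gain = 20 log₁₀(1.1324) ≈ 1.08 dB
∠T = 61.99° − 88.78° = -26.79°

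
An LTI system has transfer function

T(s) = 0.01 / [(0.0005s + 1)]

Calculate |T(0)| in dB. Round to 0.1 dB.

T(0) = 0.01 · 1 / 1 = 0.01
20 log₁₀(0.01) ≈ -40.00 dB

-40.0 dB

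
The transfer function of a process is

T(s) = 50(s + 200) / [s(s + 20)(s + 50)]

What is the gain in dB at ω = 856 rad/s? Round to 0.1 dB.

At s = jω = j856:
zero (s+200): 200 + j856 → |·| = √(200²+856²) = √772736 ≈ 879.05, ∠ = arctan(856/200) ≈ 76.85°
pole (s+20): 20 + j856 → |·| = √(20²+856²) = √733136 ≈ 856.23, ∠ = arctan(856/20) ≈ 88.66°
pole (s+50): 50 + j856 → |·| = √(50²+856²) = √735236 ≈ 857.46, ∠ = arctan(856/50) ≈ 86.66°
pole at origin: |s| = 856, ∠ = 90.00° (in denominator)
|T| = 50 · 879.05 / 6.2846e+08 ≈ 6.9937e-05
Gain = 20 log₁₀(6.9937e-05) ≈ -83.11 dB

-83.1 dB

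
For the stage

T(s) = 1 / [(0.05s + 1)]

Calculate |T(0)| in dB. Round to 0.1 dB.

T(0) = 1 · 1 / 1 = 1
20 log₁₀(1) ≈ 0.00 dB

0.0 dB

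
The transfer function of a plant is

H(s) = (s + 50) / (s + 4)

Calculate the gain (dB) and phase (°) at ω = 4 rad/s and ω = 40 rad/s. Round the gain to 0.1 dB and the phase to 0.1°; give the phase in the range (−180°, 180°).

ω = 4: 19.0 dB, -40.4°; ω = 40: 4.0 dB, -45.6°

Substitute s = j4:
Numerator: (j4) + 50 = 50 + j4
Denominator: (j4) + 4 = 4 + j4
|N| = √(50² + 4²) ≈ 50.16, ∠N ≈ 4.57°
|D| = √(4² + 4²) ≈ 5.6569, ∠D ≈ 45.00°
|H| = 50.16 / 5.6569 ≈ 8.867
Gain = 20 log₁₀(8.867) ≈ 18.96 dB
∠H = 4.57° − 45.00° = -40.43°

Substitute s = j40:
Numerator: (j40) + 50 = 50 + j40
Denominator: (j40) + 4 = 4 + j40
|N| = √(50² + 40²) ≈ 64.031, ∠N ≈ 38.66°
|D| = √(4² + 40²) ≈ 40.2, ∠D ≈ 84.29°
|H| = 64.031 / 40.2 ≈ 1.5928
Gain = 20 log₁₀(1.5928) ≈ 4.04 dB
∠H = 38.66° − 84.29° = -45.63°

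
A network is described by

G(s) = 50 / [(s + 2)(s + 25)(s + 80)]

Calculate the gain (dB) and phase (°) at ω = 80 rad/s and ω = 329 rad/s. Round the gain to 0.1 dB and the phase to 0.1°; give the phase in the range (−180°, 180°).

ω = 80: -83.6 dB, 153.8°; ω = 329: -117.3 dB, 108.4°

At s = jω = j80:
pole (s+2): 2 + j80 → |·| = √(2²+80²) = √6404 ≈ 80.025, ∠ = arctan(80/2) ≈ 88.57°
pole (s+25): 25 + j80 → |·| = √(25²+80²) = √7025 ≈ 83.815, ∠ = arctan(80/25) ≈ 72.65°
pole (s+80): 80 + j80 → |·| = √(80²+80²) = √12800 ≈ 113.14, ∠ = arctan(80/80) ≈ 45.00°
|G| = 50 / 7.5886e+05 ≈ 6.5888e-05
Gain = 20 log₁₀(6.5888e-05) ≈ -83.62 dB
∠G = 0.00° − 206.22° = -206.22° ≡ 153.78° (principal value)

At s = jω = j329:
pole (s+2): 2 + j329 → |·| = √(2²+329²) = √108245 ≈ 329.01, ∠ = arctan(329/2) ≈ 89.65°
pole (s+25): 25 + j329 → |·| = √(25²+329²) = √108866 ≈ 329.95, ∠ = arctan(329/25) ≈ 85.65°
pole (s+80): 80 + j329 → |·| = √(80²+329²) = √114641 ≈ 338.59, ∠ = arctan(329/80) ≈ 76.33°
|G| = 50 / 3.6756e+07 ≈ 1.3603e-06
Gain = 20 log₁₀(1.3603e-06) ≈ -117.33 dB
∠G = 0.00° − 251.63° = -251.63° ≡ 108.37° (principal value)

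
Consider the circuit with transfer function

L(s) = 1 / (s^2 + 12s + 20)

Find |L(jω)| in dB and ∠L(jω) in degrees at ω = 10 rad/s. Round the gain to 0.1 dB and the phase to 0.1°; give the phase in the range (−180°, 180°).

-43.2 dB, -123.7°

Substitute s = j10:
Numerator: 1 = 1 + j0
Denominator: (j10)^2 + 12(j10) + 20 = -80 + j120
|N| = √(1² + 0²) ≈ 1, ∠N ≈ 0.00°
|D| = √(80² + 120²) ≈ 144.22, ∠D ≈ 123.69°
|L| = 1 / 144.22 ≈ 0.0069339
Gain = 20 log₁₀(0.0069339) ≈ -43.18 dB
∠L = 0.00° − 123.69° = -123.69°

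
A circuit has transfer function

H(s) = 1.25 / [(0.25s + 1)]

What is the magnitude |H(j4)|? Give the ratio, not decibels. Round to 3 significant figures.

At ω = 4 rad/s:
pole (1 + j4·0.25) = 1 + j1 → |·| ≈ 1.4142, ∠ ≈ 45.00°
|H| = 1.25 · 1 / (1.4142) ≈ 0.88389

0.884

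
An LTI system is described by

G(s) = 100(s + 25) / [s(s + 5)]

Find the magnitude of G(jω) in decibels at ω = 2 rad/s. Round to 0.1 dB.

At s = jω = j2:
zero (s+25): 25 + j2 → |·| = √(25²+2²) = √629 ≈ 25.08, ∠ = arctan(2/25) ≈ 4.57°
pole (s+5): 5 + j2 → |·| = √(5²+2²) = √29 ≈ 5.3852, ∠ = arctan(2/5) ≈ 21.80°
pole at origin: |s| = 2, ∠ = 90.00° (in denominator)
|G| = 100 · 25.08 / 10.77 ≈ 232.87
Gain = 20 log₁₀(232.87) ≈ 47.34 dB

47.3 dB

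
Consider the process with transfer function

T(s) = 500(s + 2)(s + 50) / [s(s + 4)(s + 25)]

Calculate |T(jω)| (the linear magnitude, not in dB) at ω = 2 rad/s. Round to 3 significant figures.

At s = jω = j2:
zero (s+2): 2 + j2 → |·| = √(2²+2²) = √8 ≈ 2.8284, ∠ = arctan(2/2) ≈ 45.00°
zero (s+50): 50 + j2 → |·| = √(50²+2²) = √2504 ≈ 50.04, ∠ = arctan(2/50) ≈ 2.29°
pole (s+4): 4 + j2 → |·| = √(4²+2²) = √20 ≈ 4.4721, ∠ = arctan(2/4) ≈ 26.57°
pole (s+25): 25 + j2 → |·| = √(25²+2²) = √629 ≈ 25.08, ∠ = arctan(2/25) ≈ 4.57°
pole at origin: |s| = 2, ∠ = 90.00° (in denominator)
|T| = 500 · 141.53 / 224.32 ≈ 315.46

315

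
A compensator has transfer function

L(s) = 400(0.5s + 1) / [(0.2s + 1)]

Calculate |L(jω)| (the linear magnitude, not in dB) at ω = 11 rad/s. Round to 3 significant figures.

925

At ω = 11 rad/s:
zero (1 + j11·0.5) = 1 + j5.5 → |·| ≈ 5.5902, ∠ ≈ 79.70°
pole (1 + j11·0.2) = 1 + j2.2 → |·| ≈ 2.4166, ∠ ≈ 65.56°
|L| = 400 · 5.5902 / (2.4166) ≈ 925.3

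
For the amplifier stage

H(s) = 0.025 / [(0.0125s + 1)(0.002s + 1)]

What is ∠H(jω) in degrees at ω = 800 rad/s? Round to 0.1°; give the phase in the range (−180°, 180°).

-142.3°

At ω = 800 rad/s:
pole (1 + j800·0.0125) = 1 + j10 → |·| ≈ 10.05, ∠ ≈ 84.29°
pole (1 + j800·0.002) = 1 + j1.6 → |·| ≈ 1.8868, ∠ ≈ 57.99°
∠H = (0°) − (84.29° + 57.99°) = -142.28°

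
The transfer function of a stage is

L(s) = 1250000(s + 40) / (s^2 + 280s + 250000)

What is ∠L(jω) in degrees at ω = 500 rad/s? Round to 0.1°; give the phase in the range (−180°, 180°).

At s = jω = j500:
zero (s+40): 40 + j500 → |·| = √(40²+500²) = √251600 ≈ 501.6, ∠ = arctan(500/40) ≈ 85.43°
quadratic: (j500)² + 280·j500 + 250000 = 0 + j140000 → |·| ≈ 1.4e+05, ∠ ≈ 90.00°
∠L = 85.43° − 90.00° = -4.57°

-4.6°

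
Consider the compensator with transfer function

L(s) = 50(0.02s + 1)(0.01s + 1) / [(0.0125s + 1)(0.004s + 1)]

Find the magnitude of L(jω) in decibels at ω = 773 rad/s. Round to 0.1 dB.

At ω = 773 rad/s:
zero (1 + j773·0.02) = 1 + j15.46 → |·| ≈ 15.492, ∠ ≈ 86.30°
zero (1 + j773·0.01) = 1 + j7.73 → |·| ≈ 7.7944, ∠ ≈ 82.63°
pole (1 + j773·0.0125) = 1 + j9.6625 → |·| ≈ 9.7141, ∠ ≈ 84.09°
pole (1 + j773·0.004) = 1 + j3.092 → |·| ≈ 3.2497, ∠ ≈ 72.08°
|L| = 50 · 15.492 · 7.7944 / (9.7141 · 3.2497) ≈ 191.26
Gain = 20 log₁₀(191.26) ≈ 45.63 dB

45.6 dB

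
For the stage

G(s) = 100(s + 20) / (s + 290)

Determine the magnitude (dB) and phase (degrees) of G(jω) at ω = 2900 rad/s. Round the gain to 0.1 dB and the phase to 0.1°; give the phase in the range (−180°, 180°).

40.0 dB, 5.3°

At s = jω = j2900:
zero (s+20): 20 + j2900 → |·| = √(20²+2900²) = √8410400 ≈ 2900.1, ∠ = arctan(2900/20) ≈ 89.60°
pole (s+290): 290 + j2900 → |·| = √(290²+2900²) = √8494100 ≈ 2914.5, ∠ = arctan(2900/290) ≈ 84.29°
|G| = 100 · 2900.1 / 2914.5 ≈ 99.506
Gain = 20 log₁₀(99.506) ≈ 39.96 dB
∠G = 89.60° − 84.29° = 5.31°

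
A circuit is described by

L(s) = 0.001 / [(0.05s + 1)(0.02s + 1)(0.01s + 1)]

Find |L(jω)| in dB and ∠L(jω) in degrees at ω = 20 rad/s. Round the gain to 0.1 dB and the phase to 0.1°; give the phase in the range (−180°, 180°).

-63.8 dB, -78.1°

At ω = 20 rad/s:
pole (1 + j20·0.05) = 1 + j1 → |·| ≈ 1.4142, ∠ ≈ 45.00°
pole (1 + j20·0.02) = 1 + j0.4 → |·| ≈ 1.077, ∠ ≈ 21.80°
pole (1 + j20·0.01) = 1 + j0.2 → |·| ≈ 1.0198, ∠ ≈ 11.31°
|L| = 0.001 · 1 / (1.4142 · 1.077 · 1.0198) ≈ 0.00064381
Gain = 20 log₁₀(0.00064381) ≈ -63.82 dB
∠L = (0°) − (45.00° + 21.80° + 11.31°) = -78.11°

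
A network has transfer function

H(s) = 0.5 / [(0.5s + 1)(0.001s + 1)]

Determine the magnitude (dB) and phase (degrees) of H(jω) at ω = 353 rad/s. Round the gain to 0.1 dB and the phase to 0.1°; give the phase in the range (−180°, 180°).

-51.5 dB, -109.1°

At ω = 353 rad/s:
pole (1 + j353·0.5) = 1 + j176.5 → |·| ≈ 176.5, ∠ ≈ 89.68°
pole (1 + j353·0.001) = 1 + j0.353 → |·| ≈ 1.0605, ∠ ≈ 19.44°
|H| = 0.5 · 1 / (176.5 · 1.0605) ≈ 0.0026713
Gain = 20 log₁₀(0.0026713) ≈ -51.47 dB
∠H = (0°) − (89.68° + 19.44°) = -109.12°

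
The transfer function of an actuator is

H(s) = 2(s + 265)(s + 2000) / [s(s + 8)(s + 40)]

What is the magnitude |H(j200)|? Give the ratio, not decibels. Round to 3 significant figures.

At s = jω = j200:
zero (s+265): 265 + j200 → |·| = √(265²+200²) = √110225 ≈ 332, ∠ = arctan(200/265) ≈ 37.04°
zero (s+2000): 2000 + j200 → |·| = √(2000²+200²) = √4040000 ≈ 2010, ∠ = arctan(200/2000) ≈ 5.71°
pole (s+8): 8 + j200 → |·| = √(8²+200²) = √40064 ≈ 200.16, ∠ = arctan(200/8) ≈ 87.71°
pole (s+40): 40 + j200 → |·| = √(40²+200²) = √41600 ≈ 203.96, ∠ = arctan(200/40) ≈ 78.69°
pole at origin: |s| = 200, ∠ = 90.00° (in denominator)
|H| = 2 · 6.6732e+05 / 8.1649e+06 ≈ 0.16346

0.163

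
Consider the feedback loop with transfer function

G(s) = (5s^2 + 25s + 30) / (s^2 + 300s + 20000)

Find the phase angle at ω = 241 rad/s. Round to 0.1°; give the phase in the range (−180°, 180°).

61.0°

Substitute s = j241:
Numerator: 5(j241)^2 + 25(j241) + 30 = -290375 + j6025
Denominator: (j241)^2 + 300(j241) + 20000 = -38081 + j72300
|N| = √(290375² + 6025²) ≈ 2.9044e+05, ∠N ≈ 178.81°
|D| = √(38081² + 72300²) ≈ 81716, ∠D ≈ 117.78°
∠G = 178.81° − 117.78° = 61.03°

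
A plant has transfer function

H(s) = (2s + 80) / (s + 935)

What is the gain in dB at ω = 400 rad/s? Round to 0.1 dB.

-2.0 dB

Substitute s = j400:
Numerator: 2(j400) + 80 = 80 + j800
Denominator: (j400) + 935 = 935 + j400
|N| = √(80² + 800²) ≈ 803.99, ∠N ≈ 84.29°
|D| = √(935² + 400²) ≈ 1017, ∠D ≈ 23.16°
|H| = 803.99 / 1017 ≈ 0.79055
Gain = 20 log₁₀(0.79055) ≈ -2.04 dB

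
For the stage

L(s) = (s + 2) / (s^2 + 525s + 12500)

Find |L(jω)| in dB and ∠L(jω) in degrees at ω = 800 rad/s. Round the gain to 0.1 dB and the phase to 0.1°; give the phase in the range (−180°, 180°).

-59.5 dB, -56.3°

Substitute s = j800:
Numerator: (j800) + 2 = 2 + j800
Denominator: (j800)^2 + 525(j800) + 12500 = -627500 + j420000
|N| = √(2² + 800²) ≈ 800, ∠N ≈ 89.86°
|D| = √(627500² + 420000²) ≈ 7.5509e+05, ∠D ≈ 146.20°
|L| = 800 / 7.5509e+05 ≈ 0.0010595
Gain = 20 log₁₀(0.0010595) ≈ -59.50 dB
∠L = 89.86° − 146.20° = -56.34°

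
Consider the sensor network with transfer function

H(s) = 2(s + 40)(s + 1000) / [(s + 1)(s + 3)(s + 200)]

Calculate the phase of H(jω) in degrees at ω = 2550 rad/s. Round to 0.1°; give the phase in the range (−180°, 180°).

-107.7°

At s = jω = j2550:
zero (s+40): 40 + j2550 → |·| = √(40²+2550²) = √6504100 ≈ 2550.3, ∠ = arctan(2550/40) ≈ 89.10°
zero (s+1000): 1000 + j2550 → |·| = √(1000²+2550²) = √7502500 ≈ 2739.1, ∠ = arctan(2550/1000) ≈ 68.59°
pole (s+1): 1 + j2550 → |·| = √(1²+2550²) = √6502501 ≈ 2550, ∠ = arctan(2550/1) ≈ 89.98°
pole (s+3): 3 + j2550 → |·| = √(3²+2550²) = √6502509 ≈ 2550, ∠ = arctan(2550/3) ≈ 89.93°
pole (s+200): 200 + j2550 → |·| = √(200²+2550²) = √6542500 ≈ 2557.8, ∠ = arctan(2550/200) ≈ 85.52°
∠H = 157.69° − 265.43° = -107.74°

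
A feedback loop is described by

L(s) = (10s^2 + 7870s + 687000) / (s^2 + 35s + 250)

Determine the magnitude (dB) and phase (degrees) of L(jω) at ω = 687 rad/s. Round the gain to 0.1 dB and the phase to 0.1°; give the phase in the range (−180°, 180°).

Substitute s = j687:
Numerator: 10(j687)^2 + 7870(j687) + 687000 = -4032690 + j5406690
Denominator: (j687)^2 + 35(j687) + 250 = -471719 + j24045
|N| = √(4032690² + 5406690²) ≈ 6.745e+06, ∠N ≈ 126.72°
|D| = √(471719² + 24045²) ≈ 4.7233e+05, ∠D ≈ 177.08°
|L| = 6.745e+06 / 4.7233e+05 ≈ 14.28
Gain = 20 log₁₀(14.28) ≈ 23.09 dB
∠L = 126.72° − 177.08° = -50.36°

23.1 dB, -50.4°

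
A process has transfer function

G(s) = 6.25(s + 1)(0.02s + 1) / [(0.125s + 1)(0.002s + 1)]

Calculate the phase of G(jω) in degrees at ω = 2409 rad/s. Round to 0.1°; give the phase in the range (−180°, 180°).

At ω = 2409 rad/s:
zero (1 + j2409·1) = 1 + j2409 → |·| ≈ 2409, ∠ ≈ 89.98°
zero (1 + j2409·0.02) = 1 + j48.18 → |·| ≈ 48.19, ∠ ≈ 88.81°
pole (1 + j2409·0.125) = 1 + j301.125 → |·| ≈ 301.13, ∠ ≈ 89.81°
pole (1 + j2409·0.002) = 1 + j4.818 → |·| ≈ 4.9207, ∠ ≈ 78.27°
∠G = (89.98° + 88.81°) − (89.81° + 78.27°) = 10.71°

10.7°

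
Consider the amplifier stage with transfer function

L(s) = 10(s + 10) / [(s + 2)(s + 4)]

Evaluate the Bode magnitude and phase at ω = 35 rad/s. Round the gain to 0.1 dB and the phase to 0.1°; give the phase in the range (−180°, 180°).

At s = jω = j35:
zero (s+10): 10 + j35 → |·| = √(10²+35²) = √1325 ≈ 36.401, ∠ = arctan(35/10) ≈ 74.05°
pole (s+2): 2 + j35 → |·| = √(2²+35²) = √1229 ≈ 35.057, ∠ = arctan(35/2) ≈ 86.73°
pole (s+4): 4 + j35 → |·| = √(4²+35²) = √1241 ≈ 35.228, ∠ = arctan(35/4) ≈ 83.48°
|L| = 10 · 36.401 / 1235 ≈ 0.29474
Gain = 20 log₁₀(0.29474) ≈ -10.61 dB
∠L = 74.05° − 170.21° = -96.16°

-10.6 dB, -96.2°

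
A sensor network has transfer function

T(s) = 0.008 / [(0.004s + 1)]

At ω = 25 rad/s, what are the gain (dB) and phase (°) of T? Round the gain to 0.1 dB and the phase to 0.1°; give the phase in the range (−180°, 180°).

-42.0 dB, -5.7°

At ω = 25 rad/s:
pole (1 + j25·0.004) = 1 + j0.1 → |·| ≈ 1.005, ∠ ≈ 5.71°
|T| = 0.008 · 1 / (1.005) ≈ 0.0079602
Gain = 20 log₁₀(0.0079602) ≈ -41.98 dB
∠T = (0°) − (5.71°) = -5.71°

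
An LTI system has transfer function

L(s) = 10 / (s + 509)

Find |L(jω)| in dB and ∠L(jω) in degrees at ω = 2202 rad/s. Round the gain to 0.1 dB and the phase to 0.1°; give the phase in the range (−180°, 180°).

At s = jω = j2202:
pole (s+509): 509 + j2202 → |·| = √(509²+2202²) = √5107885 ≈ 2260.1, ∠ = arctan(2202/509) ≈ 76.98°
|L| = 10 / 2260.1 ≈ 0.0044246
Gain = 20 log₁₀(0.0044246) ≈ -47.08 dB
∠L = 0.00° − 76.98° = -76.98°

-47.1 dB, -77.0°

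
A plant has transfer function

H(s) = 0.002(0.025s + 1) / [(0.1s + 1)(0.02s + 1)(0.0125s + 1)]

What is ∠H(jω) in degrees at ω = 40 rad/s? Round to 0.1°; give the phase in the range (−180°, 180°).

At ω = 40 rad/s:
zero (1 + j40·0.025) = 1 + j1 → |·| ≈ 1.4142, ∠ ≈ 45.00°
pole (1 + j40·0.1) = 1 + j4 → |·| ≈ 4.1231, ∠ ≈ 75.96°
pole (1 + j40·0.02) = 1 + j0.8 → |·| ≈ 1.2806, ∠ ≈ 38.66°
pole (1 + j40·0.0125) = 1 + j0.5 → |·| ≈ 1.118, ∠ ≈ 26.57°
∠H = (45.00°) − (75.96° + 38.66° + 26.57°) = -96.19°

-96.2°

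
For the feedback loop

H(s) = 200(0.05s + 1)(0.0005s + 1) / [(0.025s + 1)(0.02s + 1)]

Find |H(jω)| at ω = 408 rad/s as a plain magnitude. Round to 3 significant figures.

49.5

At ω = 408 rad/s:
zero (1 + j408·0.05) = 1 + j20.4 → |·| ≈ 20.424, ∠ ≈ 87.19°
zero (1 + j408·0.0005) = 1 + j0.204 → |·| ≈ 1.0206, ∠ ≈ 11.53°
pole (1 + j408·0.025) = 1 + j10.2 → |·| ≈ 10.249, ∠ ≈ 84.40°
pole (1 + j408·0.02) = 1 + j8.16 → |·| ≈ 8.221, ∠ ≈ 83.01°
|H| = 200 · 20.424 · 1.0206 / (10.249 · 8.221) ≈ 49.479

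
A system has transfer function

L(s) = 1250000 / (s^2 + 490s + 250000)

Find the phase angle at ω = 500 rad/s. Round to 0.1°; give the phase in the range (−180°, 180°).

-90.0°

At s = jω = j500:
quadratic: (j500)² + 490·j500 + 250000 = 0 + j245000 → |·| ≈ 2.45e+05, ∠ ≈ 90.00°
∠L = 0.00° − 90.00° = -90.00°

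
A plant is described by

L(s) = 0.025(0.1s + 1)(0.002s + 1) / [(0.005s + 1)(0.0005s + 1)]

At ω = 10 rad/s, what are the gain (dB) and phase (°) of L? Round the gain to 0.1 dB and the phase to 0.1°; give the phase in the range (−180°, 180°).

At ω = 10 rad/s:
zero (1 + j10·0.1) = 1 + j1 → |·| ≈ 1.4142, ∠ ≈ 45.00°
zero (1 + j10·0.002) = 1 + j0.02 → |·| ≈ 1.0002, ∠ ≈ 1.15°
pole (1 + j10·0.005) = 1 + j0.05 → |·| ≈ 1.0012, ∠ ≈ 2.86°
pole (1 + j10·0.0005) = 1 + j0.005 → |·| ≈ 1, ∠ ≈ 0.29°
|L| = 0.025 · 1.4142 · 1.0002 / (1.0012 · 1) ≈ 0.03532
Gain = 20 log₁₀(0.03532) ≈ -29.04 dB
∠L = (45.00° + 1.15°) − (2.86° + 0.29°) = 43.00°

-29.0 dB, 43.0°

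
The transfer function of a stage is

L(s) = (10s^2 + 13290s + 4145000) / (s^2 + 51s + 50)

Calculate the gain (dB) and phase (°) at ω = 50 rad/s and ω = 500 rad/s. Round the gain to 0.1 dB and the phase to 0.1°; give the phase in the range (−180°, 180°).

Substitute s = j50:
Numerator: 10(j50)^2 + 13290(j50) + 4145000 = 4120000 + j664500
Denominator: (j50)^2 + 51(j50) + 50 = -2450 + j2550
|N| = √(4120000² + 664500²) ≈ 4.1732e+06, ∠N ≈ 9.16°
|D| = √(2450² + 2550²) ≈ 3536.2, ∠D ≈ 133.85°
|L| = 4.1732e+06 / 3536.2 ≈ 1180.1
Gain = 20 log₁₀(1180.1) ≈ 61.44 dB
∠L = 9.16° − 133.85° = -124.69°

Substitute s = j500:
Numerator: 10(j500)^2 + 13290(j500) + 4145000 = 1645000 + j6645000
Denominator: (j500)^2 + 51(j500) + 50 = -249950 + j25500
|N| = √(1645000² + 6645000²) ≈ 6.8456e+06, ∠N ≈ 76.10°
|D| = √(249950² + 25500²) ≈ 2.5125e+05, ∠D ≈ 174.17°
|L| = 6.8456e+06 / 2.5125e+05 ≈ 27.246
Gain = 20 log₁₀(27.246) ≈ 28.71 dB
∠L = 76.10° − 174.17° = -98.07°

ω = 50: 61.4 dB, -124.7°; ω = 500: 28.7 dB, -98.1°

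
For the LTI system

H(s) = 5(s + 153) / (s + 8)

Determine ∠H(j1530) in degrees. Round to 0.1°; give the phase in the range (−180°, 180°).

At s = jω = j1530:
zero (s+153): 153 + j1530 → |·| = √(153²+1530²) = √2364309 ≈ 1537.6, ∠ = arctan(1530/153) ≈ 84.29°
pole (s+8): 8 + j1530 → |·| = √(8²+1530²) = √2340964 ≈ 1530, ∠ = arctan(1530/8) ≈ 89.70°
∠H = 84.29° − 89.70° = -5.41°

-5.4°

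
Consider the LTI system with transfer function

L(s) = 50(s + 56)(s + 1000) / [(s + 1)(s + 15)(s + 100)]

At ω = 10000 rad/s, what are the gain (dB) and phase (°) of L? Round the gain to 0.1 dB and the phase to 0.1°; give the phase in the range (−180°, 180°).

At s = jω = j10000:
zero (s+56): 56 + j10000 → |·| = √(56²+10000²) = √100003136 ≈ 10000, ∠ = arctan(10000/56) ≈ 89.68°
zero (s+1000): 1000 + j10000 → |·| = √(1000²+10000²) = √101000000 ≈ 10050, ∠ = arctan(10000/1000) ≈ 84.29°
pole (s+1): 1 + j10000 → |·| = √(1²+10000²) = √100000001 ≈ 10000, ∠ = arctan(10000/1) ≈ 89.99°
pole (s+15): 15 + j10000 → |·| = √(15²+10000²) = √100000225 ≈ 10000, ∠ = arctan(10000/15) ≈ 89.91°
pole (s+100): 100 + j10000 → |·| = √(100²+10000²) = √100010000 ≈ 10000, ∠ = arctan(10000/100) ≈ 89.43°
|L| = 50 · 1.005e+08 / 1e+12 ≈ 0.005025
Gain = 20 log₁₀(0.005025) ≈ -45.98 dB
∠L = 173.97° − 269.33° = -95.36°

-46.0 dB, -95.4°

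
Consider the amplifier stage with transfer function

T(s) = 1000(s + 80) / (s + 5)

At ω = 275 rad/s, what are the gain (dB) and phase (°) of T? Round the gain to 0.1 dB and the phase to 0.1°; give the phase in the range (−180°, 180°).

At s = jω = j275:
zero (s+80): 80 + j275 → |·| = √(80²+275²) = √82025 ≈ 286.4, ∠ = arctan(275/80) ≈ 73.78°
pole (s+5): 5 + j275 → |·| = √(5²+275²) = √75650 ≈ 275.05, ∠ = arctan(275/5) ≈ 88.96°
|T| = 1000 · 286.4 / 275.05 ≈ 1041.3
Gain = 20 log₁₀(1041.3) ≈ 60.35 dB
∠T = 73.78° − 88.96° = -15.18°

60.4 dB, -15.2°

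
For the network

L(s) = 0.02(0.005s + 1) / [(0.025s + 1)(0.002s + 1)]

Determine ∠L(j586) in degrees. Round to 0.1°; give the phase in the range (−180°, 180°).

At ω = 586 rad/s:
zero (1 + j586·0.005) = 1 + j2.93 → |·| ≈ 3.0959, ∠ ≈ 71.16°
pole (1 + j586·0.025) = 1 + j14.65 → |·| ≈ 14.684, ∠ ≈ 86.10°
pole (1 + j586·0.002) = 1 + j1.172 → |·| ≈ 1.5406, ∠ ≈ 49.53°
∠L = (71.16°) − (86.10° + 49.53°) = -64.47°

-64.5°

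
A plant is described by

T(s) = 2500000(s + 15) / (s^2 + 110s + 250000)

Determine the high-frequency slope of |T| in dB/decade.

Each pole contributes −20 dB/decade at high frequency; each zero contributes +20 dB/decade.
Net: 1 zero(s) − 2 pole(s) → -20 dB/decade.

-20 dB/decade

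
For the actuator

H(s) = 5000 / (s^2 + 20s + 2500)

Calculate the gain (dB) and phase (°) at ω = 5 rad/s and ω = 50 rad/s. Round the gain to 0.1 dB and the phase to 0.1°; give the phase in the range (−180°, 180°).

At s = jω = j5:
quadratic: (j5)² + 20·j5 + 2500 = 2475 + j100 → |·| ≈ 2477, ∠ ≈ 2.31°
|H| = 5000 / 2477 ≈ 2.0186
Gain = 20 log₁₀(2.0186) ≈ 6.10 dB
∠H = 0.00° − 2.31° = -2.31°

At s = jω = j50:
quadratic: (j50)² + 20·j50 + 2500 = 0 + j1000 → |·| ≈ 1000, ∠ ≈ 90.00°
|H| = 5000 / 1000 ≈ 5
Gain = 20 log₁₀(5) ≈ 13.98 dB
∠H = 0.00° − 90.00° = -90.00°

ω = 5: 6.1 dB, -2.3°; ω = 50: 14.0 dB, -90.0°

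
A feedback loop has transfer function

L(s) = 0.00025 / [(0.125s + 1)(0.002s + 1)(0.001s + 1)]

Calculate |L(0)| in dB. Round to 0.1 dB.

-72.0 dB

L(0) = 0.00025 · 1 / 1 = 0.00025
20 log₁₀(0.00025) ≈ -72.04 dB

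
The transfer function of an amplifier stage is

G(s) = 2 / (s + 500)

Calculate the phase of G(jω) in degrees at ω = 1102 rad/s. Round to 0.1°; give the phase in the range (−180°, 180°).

At s = jω = j1102:
pole (s+500): 500 + j1102 → |·| = √(500²+1102²) = √1464404 ≈ 1210.1, ∠ = arctan(1102/500) ≈ 65.60°
∠G = 0.00° − 65.60° = -65.60°

-65.6°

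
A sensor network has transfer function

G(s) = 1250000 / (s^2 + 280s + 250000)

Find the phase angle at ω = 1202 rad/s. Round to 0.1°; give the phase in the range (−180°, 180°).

-164.3°

At s = jω = j1202:
quadratic: (j1202)² + 280·j1202 + 250000 = -1194804 + j336560 → |·| ≈ 1.2413e+06, ∠ ≈ 164.27°
∠G = 0.00° − 164.27° = -164.27°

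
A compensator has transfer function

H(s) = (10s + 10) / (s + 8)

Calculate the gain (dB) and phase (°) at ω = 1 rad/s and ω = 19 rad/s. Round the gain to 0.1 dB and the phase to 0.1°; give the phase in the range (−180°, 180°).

ω = 1: 4.9 dB, 37.9°; ω = 19: 19.3 dB, 19.8°

Substitute s = j1:
Numerator: 10(j1) + 10 = 10 + j10
Denominator: (j1) + 8 = 8 + j1
|N| = √(10² + 10²) ≈ 14.142, ∠N ≈ 45.00°
|D| = √(8² + 1²) ≈ 8.0623, ∠D ≈ 7.13°
|H| = 14.142 / 8.0623 ≈ 1.7541
Gain = 20 log₁₀(1.7541) ≈ 4.88 dB
∠H = 45.00° − 7.13° = 37.87°

Substitute s = j19:
Numerator: 10(j19) + 10 = 10 + j190
Denominator: (j19) + 8 = 8 + j19
|N| = √(10² + 190²) ≈ 190.26, ∠N ≈ 86.99°
|D| = √(8² + 19²) ≈ 20.616, ∠D ≈ 67.17°
|H| = 190.26 / 20.616 ≈ 9.2288
Gain = 20 log₁₀(9.2288) ≈ 19.30 dB
∠H = 86.99° − 67.17° = 19.82°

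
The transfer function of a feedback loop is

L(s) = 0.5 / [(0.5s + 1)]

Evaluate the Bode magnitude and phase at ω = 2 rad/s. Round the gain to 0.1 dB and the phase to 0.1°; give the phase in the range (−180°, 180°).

-9.0 dB, -45.0°

At ω = 2 rad/s:
pole (1 + j2·0.5) = 1 + j1 → |·| ≈ 1.4142, ∠ ≈ 45.00°
|L| = 0.5 · 1 / (1.4142) ≈ 0.35356
Gain = 20 log₁₀(0.35356) ≈ -9.03 dB
∠L = (0°) − (45.00°) = -45.00°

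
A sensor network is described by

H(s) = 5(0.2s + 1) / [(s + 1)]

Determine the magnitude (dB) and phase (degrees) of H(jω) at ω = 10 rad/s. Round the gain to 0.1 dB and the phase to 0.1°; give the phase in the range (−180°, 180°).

At ω = 10 rad/s:
zero (1 + j10·0.2) = 1 + j2 → |·| ≈ 2.2361, ∠ ≈ 63.43°
pole (1 + j10·1) = 1 + j10 → |·| ≈ 10.05, ∠ ≈ 84.29°
|H| = 5 · 2.2361 / (10.05) ≈ 1.1125
Gain = 20 log₁₀(1.1125) ≈ 0.93 dB
∠H = (63.43°) − (84.29°) = -20.86°

0.9 dB, -20.9°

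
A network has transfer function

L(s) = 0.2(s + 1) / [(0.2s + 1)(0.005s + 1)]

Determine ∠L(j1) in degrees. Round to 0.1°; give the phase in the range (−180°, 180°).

33.4°

At ω = 1 rad/s:
zero (1 + j1·1) = 1 + j1 → |·| ≈ 1.4142, ∠ ≈ 45.00°
pole (1 + j1·0.2) = 1 + j0.2 → |·| ≈ 1.0198, ∠ ≈ 11.31°
pole (1 + j1·0.005) = 1 + j0.005 → |·| ≈ 1, ∠ ≈ 0.29°
∠L = (45.00°) − (11.31° + 0.29°) = 33.40°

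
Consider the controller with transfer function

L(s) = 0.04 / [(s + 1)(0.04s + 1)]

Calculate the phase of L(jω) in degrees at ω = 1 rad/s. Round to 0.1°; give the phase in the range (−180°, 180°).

-47.3°

At ω = 1 rad/s:
pole (1 + j1·1) = 1 + j1 → |·| ≈ 1.4142, ∠ ≈ 45.00°
pole (1 + j1·0.04) = 1 + j0.04 → |·| ≈ 1.0008, ∠ ≈ 2.29°
∠L = (0°) − (45.00° + 2.29°) = -47.29°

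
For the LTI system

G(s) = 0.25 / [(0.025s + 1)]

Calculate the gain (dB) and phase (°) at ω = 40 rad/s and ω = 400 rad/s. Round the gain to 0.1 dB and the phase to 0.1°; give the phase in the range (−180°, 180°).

ω = 40: -15.1 dB, -45.0°; ω = 400: -32.1 dB, -84.3°

At ω = 40 rad/s:
pole (1 + j40·0.025) = 1 + j1 → |·| ≈ 1.4142, ∠ ≈ 45.00°
|G| = 0.25 · 1 / (1.4142) ≈ 0.17678
Gain = 20 log₁₀(0.17678) ≈ -15.05 dB
∠G = (0°) − (45.00°) = -45.00°

At ω = 400 rad/s:
pole (1 + j400·0.025) = 1 + j10 → |·| ≈ 10.05, ∠ ≈ 84.29°
|G| = 0.25 · 1 / (10.05) ≈ 0.024876
Gain = 20 log₁₀(0.024876) ≈ -32.08 dB
∠G = (0°) − (84.29°) = -84.29°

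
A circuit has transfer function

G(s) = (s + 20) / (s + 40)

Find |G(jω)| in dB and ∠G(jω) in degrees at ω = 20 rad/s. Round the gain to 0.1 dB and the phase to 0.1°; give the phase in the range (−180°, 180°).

Substitute s = j20:
Numerator: (j20) + 20 = 20 + j20
Denominator: (j20) + 40 = 40 + j20
|N| = √(20² + 20²) ≈ 28.284, ∠N ≈ 45.00°
|D| = √(40² + 20²) ≈ 44.721, ∠D ≈ 26.57°
|G| = 28.284 / 44.721 ≈ 0.63245
Gain = 20 log₁₀(0.63245) ≈ -3.98 dB
∠G = 45.00° − 26.57° = 18.43°

-4.0 dB, 18.4°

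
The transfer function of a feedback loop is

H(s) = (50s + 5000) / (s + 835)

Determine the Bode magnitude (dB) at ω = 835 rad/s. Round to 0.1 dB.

Substitute s = j835:
Numerator: 50(j835) + 5000 = 5000 + j41750
Denominator: (j835) + 835 = 835 + j835
|N| = √(5000² + 41750²) ≈ 42048, ∠N ≈ 83.17°
|D| = √(835² + 835²) ≈ 1180.9, ∠D ≈ 45.00°
|H| = 42048 / 1180.9 ≈ 35.607
Gain = 20 log₁₀(35.607) ≈ 31.03 dB

31.0 dB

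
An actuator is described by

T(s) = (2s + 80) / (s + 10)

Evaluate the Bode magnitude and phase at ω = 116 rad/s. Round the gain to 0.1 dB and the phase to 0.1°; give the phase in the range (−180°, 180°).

Substitute s = j116:
Numerator: 2(j116) + 80 = 80 + j232
Denominator: (j116) + 10 = 10 + j116
|N| = √(80² + 232²) ≈ 245.41, ∠N ≈ 70.97°
|D| = √(10² + 116²) ≈ 116.43, ∠D ≈ 85.07°
|T| = 245.41 / 116.43 ≈ 2.1078
Gain = 20 log₁₀(2.1078) ≈ 6.48 dB
∠T = 70.97° − 85.07° = -14.10°

6.5 dB, -14.1°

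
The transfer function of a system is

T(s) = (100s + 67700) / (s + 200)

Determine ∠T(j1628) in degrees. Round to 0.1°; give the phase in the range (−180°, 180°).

-15.6°

Substitute s = j1628:
Numerator: 100(j1628) + 67700 = 67700 + j162800
Denominator: (j1628) + 200 = 200 + j1628
|N| = √(67700² + 162800²) ≈ 1.7632e+05, ∠N ≈ 67.42°
|D| = √(200² + 1628²) ≈ 1640.2, ∠D ≈ 83.00°
∠T = 67.42° − 83.00° = -15.58°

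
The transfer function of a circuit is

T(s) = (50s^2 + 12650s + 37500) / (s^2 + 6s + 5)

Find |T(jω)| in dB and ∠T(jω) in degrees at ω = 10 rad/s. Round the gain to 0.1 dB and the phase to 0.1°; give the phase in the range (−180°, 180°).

61.3 dB, -72.1°

Substitute s = j10:
Numerator: 50(j10)^2 + 12650(j10) + 37500 = 32500 + j126500
Denominator: (j10)^2 + 6(j10) + 5 = -95 + j60
|N| = √(32500² + 126500²) ≈ 1.3061e+05, ∠N ≈ 75.59°
|D| = √(95² + 60²) ≈ 112.36, ∠D ≈ 147.72°
|T| = 1.3061e+05 / 112.36 ≈ 1162.4
Gain = 20 log₁₀(1162.4) ≈ 61.31 dB
∠T = 75.59° − 147.72° = -72.13°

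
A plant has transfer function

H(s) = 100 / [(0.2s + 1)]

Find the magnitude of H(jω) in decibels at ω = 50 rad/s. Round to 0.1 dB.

20.0 dB

At ω = 50 rad/s:
pole (1 + j50·0.2) = 1 + j10 → |·| ≈ 10.05, ∠ ≈ 84.29°
|H| = 100 · 1 / (10.05) ≈ 9.9502
Gain = 20 log₁₀(9.9502) ≈ 19.96 dB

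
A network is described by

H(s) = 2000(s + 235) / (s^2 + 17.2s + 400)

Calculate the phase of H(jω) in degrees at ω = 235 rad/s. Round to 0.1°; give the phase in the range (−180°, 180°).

-130.8°

At s = jω = j235:
zero (s+235): 235 + j235 → |·| = √(235²+235²) = √110450 ≈ 332.34, ∠ = arctan(235/235) ≈ 45.00°
quadratic: (j235)² + 17.2·j235 + 400 = -54825 + j4042 → |·| ≈ 54974, ∠ ≈ 175.78°
∠H = 45.00° − 175.78° = -130.78°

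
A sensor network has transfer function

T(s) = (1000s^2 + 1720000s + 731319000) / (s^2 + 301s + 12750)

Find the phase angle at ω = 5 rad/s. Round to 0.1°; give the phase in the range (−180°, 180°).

Substitute s = j5:
Numerator: 1000(j5)^2 + 1720000(j5) + 731319000 = 731294000 + j8600000
Denominator: (j5)^2 + 301(j5) + 12750 = 12725 + j1505
|N| = √(731294000² + 8600000²) ≈ 7.3134e+08, ∠N ≈ 0.67°
|D| = √(12725² + 1505²) ≈ 12814, ∠D ≈ 6.75°
∠T = 0.67° − 6.75° = -6.08°

-6.1°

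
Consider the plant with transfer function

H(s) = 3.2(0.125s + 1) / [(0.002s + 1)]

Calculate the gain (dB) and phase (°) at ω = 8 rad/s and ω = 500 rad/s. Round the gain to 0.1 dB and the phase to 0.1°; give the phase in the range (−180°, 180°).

At ω = 8 rad/s:
zero (1 + j8·0.125) = 1 + j1 → |·| ≈ 1.4142, ∠ ≈ 45.00°
pole (1 + j8·0.002) = 1 + j0.016 → |·| ≈ 1.0001, ∠ ≈ 0.92°
|H| = 3.2 · 1.4142 / (1.0001) ≈ 4.525
Gain = 20 log₁₀(4.525) ≈ 13.11 dB
∠H = (45.00°) − (0.92°) = 44.08°

At ω = 500 rad/s:
zero (1 + j500·0.125) = 1 + j62.5 → |·| ≈ 62.508, ∠ ≈ 89.08°
pole (1 + j500·0.002) = 1 + j1 → |·| ≈ 1.4142, ∠ ≈ 45.00°
|H| = 3.2 · 62.508 / (1.4142) ≈ 141.44
Gain = 20 log₁₀(141.44) ≈ 43.01 dB
∠H = (89.08°) − (45.00°) = 44.08°

ω = 8: 13.1 dB, 44.1°; ω = 500: 43.0 dB, 44.1°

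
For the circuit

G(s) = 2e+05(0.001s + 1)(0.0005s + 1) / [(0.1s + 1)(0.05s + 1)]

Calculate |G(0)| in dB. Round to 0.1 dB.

G(0) = 2e+05 · 1 / 1 = 2e+05
20 log₁₀(2e+05) ≈ 106.02 dB

106.0 dB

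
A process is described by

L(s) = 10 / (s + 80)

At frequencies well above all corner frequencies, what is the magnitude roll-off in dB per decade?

-20 dB/decade

Each pole contributes −20 dB/decade at high frequency; each zero contributes +20 dB/decade.
Net: 0 zero(s) − 1 pole(s) → -20 dB/decade.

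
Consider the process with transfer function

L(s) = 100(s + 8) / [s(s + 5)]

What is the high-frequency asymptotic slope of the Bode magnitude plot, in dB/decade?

-20 dB/decade

Each pole contributes −20 dB/decade at high frequency; each zero contributes +20 dB/decade.
Net: 1 zero(s) − 2 pole(s) → -20 dB/decade.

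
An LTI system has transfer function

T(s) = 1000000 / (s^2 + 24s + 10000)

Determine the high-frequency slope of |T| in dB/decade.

-40 dB/decade

Each pole contributes −20 dB/decade at high frequency; each zero contributes +20 dB/decade.
Net: 0 zero(s) − 2 pole(s) → -40 dB/decade.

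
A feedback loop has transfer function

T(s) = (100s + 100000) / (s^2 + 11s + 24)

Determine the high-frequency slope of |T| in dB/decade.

-20 dB/decade

Each pole contributes −20 dB/decade at high frequency; each zero contributes +20 dB/decade.
Net: 1 zero(s) − 2 pole(s) → -20 dB/decade.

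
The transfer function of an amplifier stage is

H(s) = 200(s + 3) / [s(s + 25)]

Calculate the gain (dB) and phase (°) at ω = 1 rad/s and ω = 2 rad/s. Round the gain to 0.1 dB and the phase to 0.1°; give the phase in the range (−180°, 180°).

ω = 1: 28.1 dB, -73.9°; ω = 2: 23.2 dB, -60.9°

At s = jω = j1:
zero (s+3): 3 + j1 → |·| = √(3²+1²) = √10 ≈ 3.1623, ∠ = arctan(1/3) ≈ 18.43°
pole (s+25): 25 + j1 → |·| = √(25²+1²) = √626 ≈ 25.02, ∠ = arctan(1/25) ≈ 2.29°
pole at origin: |s| = 1, ∠ = 90.00° (in denominator)
|H| = 200 · 3.1623 / 25.02 ≈ 25.278
Gain = 20 log₁₀(25.278) ≈ 28.05 dB
∠H = 18.43° − 92.29° = -73.86°

At s = jω = j2:
zero (s+3): 3 + j2 → |·| = √(3²+2²) = √13 ≈ 3.6056, ∠ = arctan(2/3) ≈ 33.69°
pole (s+25): 25 + j2 → |·| = √(25²+2²) = √629 ≈ 25.08, ∠ = arctan(2/25) ≈ 4.57°
pole at origin: |s| = 2, ∠ = 90.00° (in denominator)
|H| = 200 · 3.6056 / 50.16 ≈ 14.376
Gain = 20 log₁₀(14.376) ≈ 23.15 dB
∠H = 33.69° − 94.57° = -60.88°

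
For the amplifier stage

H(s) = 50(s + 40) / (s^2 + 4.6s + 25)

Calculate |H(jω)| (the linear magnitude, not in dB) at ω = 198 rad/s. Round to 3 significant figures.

0.258

At s = jω = j198:
zero (s+40): 40 + j198 → |·| = √(40²+198²) = √40804 ≈ 202, ∠ = arctan(198/40) ≈ 78.58°
quadratic: (j198)² + 4.6·j198 + 25 = -39179 + j910.8 → |·| ≈ 39190, ∠ ≈ 178.67°
|H| = 50 · 202 / 39190 ≈ 0.25772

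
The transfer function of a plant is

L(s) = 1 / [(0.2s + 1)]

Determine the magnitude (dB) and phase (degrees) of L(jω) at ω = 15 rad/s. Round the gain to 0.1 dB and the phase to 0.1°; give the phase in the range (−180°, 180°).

At ω = 15 rad/s:
pole (1 + j15·0.2) = 1 + j3 → |·| ≈ 3.1623, ∠ ≈ 71.57°
|L| = 1 · 1 / (3.1623) ≈ 0.31623
Gain = 20 log₁₀(0.31623) ≈ -10.00 dB
∠L = (0°) − (71.57°) = -71.57°

-10.0 dB, -71.6°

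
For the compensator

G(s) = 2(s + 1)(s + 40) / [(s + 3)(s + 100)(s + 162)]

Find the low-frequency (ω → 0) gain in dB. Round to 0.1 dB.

G(0) = 2·1·40 / (3·100·162) ≈ 0.0016461
20 log₁₀(0.0016461) ≈ -55.67 dB

-55.7 dB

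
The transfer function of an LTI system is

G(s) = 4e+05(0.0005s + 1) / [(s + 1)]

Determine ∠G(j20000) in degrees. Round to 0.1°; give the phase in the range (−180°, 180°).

-5.7°

At ω = 20000 rad/s:
zero (1 + j20000·0.0005) = 1 + j10 → |·| ≈ 10.05, ∠ ≈ 84.29°
pole (1 + j20000·1) = 1 + j20000 → |·| ≈ 20000, ∠ ≈ 90.00°
∠G = (84.29°) − (90.00°) = -5.71°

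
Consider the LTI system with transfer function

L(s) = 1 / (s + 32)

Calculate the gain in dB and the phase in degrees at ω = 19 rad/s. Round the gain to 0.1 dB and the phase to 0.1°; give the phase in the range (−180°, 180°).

-31.4 dB, -30.7°

Substitute s = j19:
Numerator: 1 = 1 + j0
Denominator: (j19) + 32 = 32 + j19
|N| = √(1² + 0²) ≈ 1, ∠N ≈ 0.00°
|D| = √(32² + 19²) ≈ 37.216, ∠D ≈ 30.70°
|L| = 1 / 37.216 ≈ 0.02687
Gain = 20 log₁₀(0.02687) ≈ -31.41 dB
∠L = 0.00° − 30.70° = -30.70°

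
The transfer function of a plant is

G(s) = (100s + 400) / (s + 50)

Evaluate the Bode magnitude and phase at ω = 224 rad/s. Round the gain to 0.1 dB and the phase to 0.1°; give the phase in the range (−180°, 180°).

Substitute s = j224:
Numerator: 100(j224) + 400 = 400 + j22400
Denominator: (j224) + 50 = 50 + j224
|N| = √(400² + 22400²) ≈ 22404, ∠N ≈ 88.98°
|D| = √(50² + 224²) ≈ 229.51, ∠D ≈ 77.42°
|G| = 22404 / 229.51 ≈ 97.617
Gain = 20 log₁₀(97.617) ≈ 39.79 dB
∠G = 88.98° − 77.42° = 11.56°

39.8 dB, 11.6°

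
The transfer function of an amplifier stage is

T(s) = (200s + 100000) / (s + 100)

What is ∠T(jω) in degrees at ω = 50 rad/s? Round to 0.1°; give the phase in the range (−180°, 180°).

-20.9°

Substitute s = j50:
Numerator: 200(j50) + 100000 = 100000 + j10000
Denominator: (j50) + 100 = 100 + j50
|N| = √(100000² + 10000²) ≈ 1.005e+05, ∠N ≈ 5.71°
|D| = √(100² + 50²) ≈ 111.8, ∠D ≈ 26.57°
∠T = 5.71° − 26.57° = -20.86°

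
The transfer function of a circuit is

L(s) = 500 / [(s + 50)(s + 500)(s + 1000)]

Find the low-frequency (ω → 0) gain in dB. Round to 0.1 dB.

-94.0 dB

L(0) = 500 / (50·500·1000) = 2e-05
20 log₁₀(2e-05) ≈ -93.98 dB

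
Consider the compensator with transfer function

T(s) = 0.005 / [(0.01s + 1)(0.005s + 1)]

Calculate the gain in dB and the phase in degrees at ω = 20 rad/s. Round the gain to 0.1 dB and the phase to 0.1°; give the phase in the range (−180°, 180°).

-46.2 dB, -17.0°

At ω = 20 rad/s:
pole (1 + j20·0.01) = 1 + j0.2 → |·| ≈ 1.0198, ∠ ≈ 11.31°
pole (1 + j20·0.005) = 1 + j0.1 → |·| ≈ 1.005, ∠ ≈ 5.71°
|T| = 0.005 · 1 / (1.0198 · 1.005) ≈ 0.0048785
Gain = 20 log₁₀(0.0048785) ≈ -46.23 dB
∠T = (0°) − (11.31° + 5.71°) = -17.02°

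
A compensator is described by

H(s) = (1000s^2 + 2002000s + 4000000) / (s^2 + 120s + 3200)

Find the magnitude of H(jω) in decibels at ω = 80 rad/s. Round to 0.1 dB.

84.0 dB

Substitute s = j80:
Numerator: 1000(j80)^2 + 2002000(j80) + 4000000 = -2400000 + j160160000
Denominator: (j80)^2 + 120(j80) + 3200 = -3200 + j9600
|N| = √(2400000² + 160160000²) ≈ 1.6018e+08, ∠N ≈ 90.86°
|D| = √(3200² + 9600²) ≈ 10119, ∠D ≈ 108.43°
|H| = 1.6018e+08 / 10119 ≈ 15830
Gain = 20 log₁₀(15830) ≈ 83.99 dB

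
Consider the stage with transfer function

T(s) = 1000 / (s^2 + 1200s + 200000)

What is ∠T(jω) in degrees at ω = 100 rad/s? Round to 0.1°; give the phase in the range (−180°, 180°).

-32.3°

Substitute s = j100:
Numerator: 1000 = 1000 + j0
Denominator: (j100)^2 + 1200(j100) + 200000 = 190000 + j120000
|N| = √(1000² + 0²) ≈ 1000, ∠N ≈ 0.00°
|D| = √(190000² + 120000²) ≈ 2.2472e+05, ∠D ≈ 32.28°
∠T = 0.00° − 32.28° = -32.28°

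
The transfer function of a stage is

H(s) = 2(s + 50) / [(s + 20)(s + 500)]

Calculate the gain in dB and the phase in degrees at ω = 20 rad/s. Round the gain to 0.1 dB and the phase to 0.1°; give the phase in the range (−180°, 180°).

At s = jω = j20:
zero (s+50): 50 + j20 → |·| = √(50²+20²) = √2900 ≈ 53.852, ∠ = arctan(20/50) ≈ 21.80°
pole (s+20): 20 + j20 → |·| = √(20²+20²) = √800 ≈ 28.284, ∠ = arctan(20/20) ≈ 45.00°
pole (s+500): 500 + j20 → |·| = √(500²+20²) = √250400 ≈ 500.4, ∠ = arctan(20/500) ≈ 2.29°
|H| = 2 · 53.852 / 14153 ≈ 0.00761
Gain = 20 log₁₀(0.00761) ≈ -42.37 dB
∠H = 21.80° − 47.29° = -25.49°

-42.4 dB, -25.5°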